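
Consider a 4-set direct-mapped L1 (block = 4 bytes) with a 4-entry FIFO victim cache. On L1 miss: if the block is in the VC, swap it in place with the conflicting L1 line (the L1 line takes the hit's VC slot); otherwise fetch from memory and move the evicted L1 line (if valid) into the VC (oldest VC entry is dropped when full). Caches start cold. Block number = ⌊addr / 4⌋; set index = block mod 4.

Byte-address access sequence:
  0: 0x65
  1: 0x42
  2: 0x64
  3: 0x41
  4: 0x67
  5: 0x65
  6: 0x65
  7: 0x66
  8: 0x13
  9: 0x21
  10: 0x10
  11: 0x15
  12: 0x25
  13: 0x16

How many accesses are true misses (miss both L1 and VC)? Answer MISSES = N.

0: 0x65 (blk 25, set 1) → MISS  vc=[]
1: 0x42 (blk 16, set 0) → MISS  vc=[]
2: 0x64 (blk 25, set 1) → L1-HIT  vc=[]
3: 0x41 (blk 16, set 0) → L1-HIT  vc=[]
4: 0x67 (blk 25, set 1) → L1-HIT  vc=[]
5: 0x65 (blk 25, set 1) → L1-HIT  vc=[]
6: 0x65 (blk 25, set 1) → L1-HIT  vc=[]
7: 0x66 (blk 25, set 1) → L1-HIT  vc=[]
8: 0x13 (blk 4, set 0) → MISS  vc=[16]
9: 0x21 (blk 8, set 0) → MISS  vc=[16, 4]
10: 0x10 (blk 4, set 0) → VC-HIT  vc=[16, 8]
11: 0x15 (blk 5, set 1) → MISS  vc=[16, 8, 25]
12: 0x25 (blk 9, set 1) → MISS  vc=[16, 8, 25, 5]
13: 0x16 (blk 5, set 1) → VC-HIT  vc=[16, 8, 25, 9]

MISSES = 6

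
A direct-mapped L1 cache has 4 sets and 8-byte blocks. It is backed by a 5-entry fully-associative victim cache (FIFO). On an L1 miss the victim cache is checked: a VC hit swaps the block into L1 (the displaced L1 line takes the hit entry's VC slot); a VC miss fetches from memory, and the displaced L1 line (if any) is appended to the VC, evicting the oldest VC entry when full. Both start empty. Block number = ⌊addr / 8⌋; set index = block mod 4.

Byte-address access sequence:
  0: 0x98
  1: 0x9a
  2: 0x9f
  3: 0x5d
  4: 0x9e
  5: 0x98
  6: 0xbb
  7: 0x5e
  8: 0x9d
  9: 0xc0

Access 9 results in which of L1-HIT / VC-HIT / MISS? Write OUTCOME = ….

OUTCOME = MISS

  [0] addr=0x98 blk=19 s=3: MISS | VC []
  [1] addr=0x9a blk=19 s=3: L1-HIT | VC []
  [2] addr=0x9f blk=19 s=3: L1-HIT | VC []
  [3] addr=0x5d blk=11 s=3: MISS | VC [19]
  [4] addr=0x9e blk=19 s=3: VC-HIT | VC [11]
  [5] addr=0x98 blk=19 s=3: L1-HIT | VC [11]
  [6] addr=0xbb blk=23 s=3: MISS | VC [11, 19]
  [7] addr=0x5e blk=11 s=3: VC-HIT | VC [23, 19]
  [8] addr=0x9d blk=19 s=3: VC-HIT | VC [23, 11]
  [9] addr=0xc0 blk=24 s=0: MISS | VC [23, 11]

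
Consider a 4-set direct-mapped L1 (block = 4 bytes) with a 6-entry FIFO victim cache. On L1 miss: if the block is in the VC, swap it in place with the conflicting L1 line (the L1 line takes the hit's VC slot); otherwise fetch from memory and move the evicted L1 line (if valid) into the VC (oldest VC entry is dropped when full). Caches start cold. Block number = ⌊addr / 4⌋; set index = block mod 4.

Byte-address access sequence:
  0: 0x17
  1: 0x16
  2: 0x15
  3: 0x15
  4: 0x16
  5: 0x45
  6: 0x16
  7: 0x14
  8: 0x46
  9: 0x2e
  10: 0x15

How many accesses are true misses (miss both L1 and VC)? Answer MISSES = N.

MISSES = 3

0: 0x17 (blk 5, set 1) → MISS  vc=[]
1: 0x16 (blk 5, set 1) → L1-HIT  vc=[]
2: 0x15 (blk 5, set 1) → L1-HIT  vc=[]
3: 0x15 (blk 5, set 1) → L1-HIT  vc=[]
4: 0x16 (blk 5, set 1) → L1-HIT  vc=[]
5: 0x45 (blk 17, set 1) → MISS  vc=[5]
6: 0x16 (blk 5, set 1) → VC-HIT  vc=[17]
7: 0x14 (blk 5, set 1) → L1-HIT  vc=[17]
8: 0x46 (blk 17, set 1) → VC-HIT  vc=[5]
9: 0x2e (blk 11, set 3) → MISS  vc=[5]
10: 0x15 (blk 5, set 1) → VC-HIT  vc=[17]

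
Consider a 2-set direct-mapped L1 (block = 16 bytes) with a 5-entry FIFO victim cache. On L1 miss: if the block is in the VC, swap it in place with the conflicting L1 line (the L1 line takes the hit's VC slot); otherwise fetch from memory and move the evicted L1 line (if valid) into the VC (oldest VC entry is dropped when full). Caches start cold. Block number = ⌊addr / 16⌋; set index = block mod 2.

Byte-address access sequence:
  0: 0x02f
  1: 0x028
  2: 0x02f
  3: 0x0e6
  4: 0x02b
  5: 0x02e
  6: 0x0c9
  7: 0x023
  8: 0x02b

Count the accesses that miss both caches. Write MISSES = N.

  [0] addr=0x2f blk=2 s=0: MISS | VC []
  [1] addr=0x28 blk=2 s=0: L1-HIT | VC []
  [2] addr=0x2f blk=2 s=0: L1-HIT | VC []
  [3] addr=0xe6 blk=14 s=0: MISS | VC [2]
  [4] addr=0x2b blk=2 s=0: VC-HIT | VC [14]
  [5] addr=0x2e blk=2 s=0: L1-HIT | VC [14]
  [6] addr=0xc9 blk=12 s=0: MISS | VC [14, 2]
  [7] addr=0x23 blk=2 s=0: VC-HIT | VC [14, 12]
  [8] addr=0x2b blk=2 s=0: L1-HIT | VC [14, 12]

MISSES = 3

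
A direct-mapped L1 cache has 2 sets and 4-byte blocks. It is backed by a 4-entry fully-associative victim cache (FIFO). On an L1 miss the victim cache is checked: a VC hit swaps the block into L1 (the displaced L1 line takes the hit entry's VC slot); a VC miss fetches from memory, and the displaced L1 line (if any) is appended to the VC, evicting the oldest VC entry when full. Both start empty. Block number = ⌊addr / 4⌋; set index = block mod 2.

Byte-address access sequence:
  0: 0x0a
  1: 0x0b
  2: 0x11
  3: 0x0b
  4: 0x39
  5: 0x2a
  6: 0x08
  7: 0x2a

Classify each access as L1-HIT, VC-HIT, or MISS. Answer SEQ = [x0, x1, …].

SEQ = [MISS, L1-HIT, MISS, VC-HIT, MISS, MISS, VC-HIT, VC-HIT]

0: 0xa (blk 2, set 0) → MISS  vc=[]
1: 0xb (blk 2, set 0) → L1-HIT  vc=[]
2: 0x11 (blk 4, set 0) → MISS  vc=[2]
3: 0xb (blk 2, set 0) → VC-HIT  vc=[4]
4: 0x39 (blk 14, set 0) → MISS  vc=[4, 2]
5: 0x2a (blk 10, set 0) → MISS  vc=[4, 2, 14]
6: 0x8 (blk 2, set 0) → VC-HIT  vc=[4, 10, 14]
7: 0x2a (blk 10, set 0) → VC-HIT  vc=[4, 2, 14]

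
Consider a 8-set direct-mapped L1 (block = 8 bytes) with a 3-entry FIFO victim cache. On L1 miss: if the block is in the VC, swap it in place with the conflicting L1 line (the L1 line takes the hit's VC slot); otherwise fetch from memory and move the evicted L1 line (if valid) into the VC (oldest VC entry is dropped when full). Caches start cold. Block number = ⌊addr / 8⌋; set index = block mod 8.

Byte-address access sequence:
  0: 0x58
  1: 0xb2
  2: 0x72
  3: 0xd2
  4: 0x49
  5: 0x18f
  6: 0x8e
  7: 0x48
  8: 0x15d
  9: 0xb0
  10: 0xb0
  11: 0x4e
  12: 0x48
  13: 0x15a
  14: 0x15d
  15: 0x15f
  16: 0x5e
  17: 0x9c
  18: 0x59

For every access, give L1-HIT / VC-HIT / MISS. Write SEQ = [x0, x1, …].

0: 0x58 (blk 11, set 3) → MISS  vc=[]
1: 0xb2 (blk 22, set 6) → MISS  vc=[]
2: 0x72 (blk 14, set 6) → MISS  vc=[22]
3: 0xd2 (blk 26, set 2) → MISS  vc=[22]
4: 0x49 (blk 9, set 1) → MISS  vc=[22]
5: 0x18f (blk 49, set 1) → MISS  vc=[22, 9]
6: 0x8e (blk 17, set 1) → MISS  vc=[22, 9, 49]
7: 0x48 (blk 9, set 1) → VC-HIT  vc=[22, 17, 49]
8: 0x15d (blk 43, set 3) → MISS  vc=[17, 49, 11]
9: 0xb0 (blk 22, set 6) → MISS  vc=[49, 11, 14]
10: 0xb0 (blk 22, set 6) → L1-HIT  vc=[49, 11, 14]
11: 0x4e (blk 9, set 1) → L1-HIT  vc=[49, 11, 14]
12: 0x48 (blk 9, set 1) → L1-HIT  vc=[49, 11, 14]
13: 0x15a (blk 43, set 3) → L1-HIT  vc=[49, 11, 14]
14: 0x15d (blk 43, set 3) → L1-HIT  vc=[49, 11, 14]
15: 0x15f (blk 43, set 3) → L1-HIT  vc=[49, 11, 14]
16: 0x5e (blk 11, set 3) → VC-HIT  vc=[49, 43, 14]
17: 0x9c (blk 19, set 3) → MISS  vc=[43, 14, 11]
18: 0x59 (blk 11, set 3) → VC-HIT  vc=[43, 14, 19]

SEQ = [MISS, MISS, MISS, MISS, MISS, MISS, MISS, VC-HIT, MISS, MISS, L1-HIT, L1-HIT, L1-HIT, L1-HIT, L1-HIT, L1-HIT, VC-HIT, MISS, VC-HIT]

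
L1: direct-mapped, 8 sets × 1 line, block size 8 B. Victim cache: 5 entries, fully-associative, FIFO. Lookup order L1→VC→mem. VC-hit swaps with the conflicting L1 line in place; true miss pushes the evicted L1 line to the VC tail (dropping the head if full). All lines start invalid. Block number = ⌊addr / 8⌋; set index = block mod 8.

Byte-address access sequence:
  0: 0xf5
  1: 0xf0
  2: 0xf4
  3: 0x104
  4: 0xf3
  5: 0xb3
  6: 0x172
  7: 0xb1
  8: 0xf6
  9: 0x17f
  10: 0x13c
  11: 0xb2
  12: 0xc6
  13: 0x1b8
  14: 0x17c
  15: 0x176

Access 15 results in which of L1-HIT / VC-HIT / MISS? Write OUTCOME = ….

0: 0xf5 (blk 30, set 6) → MISS  vc=[]
1: 0xf0 (blk 30, set 6) → L1-HIT  vc=[]
2: 0xf4 (blk 30, set 6) → L1-HIT  vc=[]
3: 0x104 (blk 32, set 0) → MISS  vc=[]
4: 0xf3 (blk 30, set 6) → L1-HIT  vc=[]
5: 0xb3 (blk 22, set 6) → MISS  vc=[30]
6: 0x172 (blk 46, set 6) → MISS  vc=[30, 22]
7: 0xb1 (blk 22, set 6) → VC-HIT  vc=[30, 46]
8: 0xf6 (blk 30, set 6) → VC-HIT  vc=[22, 46]
9: 0x17f (blk 47, set 7) → MISS  vc=[22, 46]
10: 0x13c (blk 39, set 7) → MISS  vc=[22, 46, 47]
11: 0xb2 (blk 22, set 6) → VC-HIT  vc=[30, 46, 47]
12: 0xc6 (blk 24, set 0) → MISS  vc=[30, 46, 47, 32]
13: 0x1b8 (blk 55, set 7) → MISS  vc=[30, 46, 47, 32, 39]
14: 0x17c (blk 47, set 7) → VC-HIT  vc=[30, 46, 55, 32, 39]
15: 0x176 (blk 46, set 6) → VC-HIT  vc=[30, 22, 55, 32, 39]

OUTCOME = VC-HIT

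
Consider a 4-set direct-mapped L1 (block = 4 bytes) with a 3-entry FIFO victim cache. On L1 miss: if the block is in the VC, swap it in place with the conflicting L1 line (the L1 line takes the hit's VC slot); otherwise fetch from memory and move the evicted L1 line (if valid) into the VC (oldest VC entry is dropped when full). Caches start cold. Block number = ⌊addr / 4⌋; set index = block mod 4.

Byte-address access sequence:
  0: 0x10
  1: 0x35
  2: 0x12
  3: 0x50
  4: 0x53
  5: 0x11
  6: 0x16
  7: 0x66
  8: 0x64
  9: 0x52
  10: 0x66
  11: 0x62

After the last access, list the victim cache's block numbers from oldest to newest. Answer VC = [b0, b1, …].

0: 0x10 (blk 4, set 0) → MISS  vc=[]
1: 0x35 (blk 13, set 1) → MISS  vc=[]
2: 0x12 (blk 4, set 0) → L1-HIT  vc=[]
3: 0x50 (blk 20, set 0) → MISS  vc=[4]
4: 0x53 (blk 20, set 0) → L1-HIT  vc=[4]
5: 0x11 (blk 4, set 0) → VC-HIT  vc=[20]
6: 0x16 (blk 5, set 1) → MISS  vc=[20, 13]
7: 0x66 (blk 25, set 1) → MISS  vc=[20, 13, 5]
8: 0x64 (blk 25, set 1) → L1-HIT  vc=[20, 13, 5]
9: 0x52 (blk 20, set 0) → VC-HIT  vc=[4, 13, 5]
10: 0x66 (blk 25, set 1) → L1-HIT  vc=[4, 13, 5]
11: 0x62 (blk 24, set 0) → MISS  vc=[13, 5, 20]

VC = [13, 5, 20]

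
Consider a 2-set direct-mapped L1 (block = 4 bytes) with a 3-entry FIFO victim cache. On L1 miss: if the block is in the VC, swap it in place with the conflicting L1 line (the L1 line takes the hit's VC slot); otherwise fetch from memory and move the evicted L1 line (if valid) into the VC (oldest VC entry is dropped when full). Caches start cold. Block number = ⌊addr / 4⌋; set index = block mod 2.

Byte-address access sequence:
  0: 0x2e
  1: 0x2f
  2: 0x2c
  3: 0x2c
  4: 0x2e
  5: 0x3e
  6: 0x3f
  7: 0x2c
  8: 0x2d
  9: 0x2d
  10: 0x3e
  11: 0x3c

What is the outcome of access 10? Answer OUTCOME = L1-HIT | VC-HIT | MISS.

#0 0x2e→b11/s1 MISS; vc=[]
#1 0x2f→b11/s1 L1-HIT; vc=[]
#2 0x2c→b11/s1 L1-HIT; vc=[]
#3 0x2c→b11/s1 L1-HIT; vc=[]
#4 0x2e→b11/s1 L1-HIT; vc=[]
#5 0x3e→b15/s1 MISS; vc=[11]
#6 0x3f→b15/s1 L1-HIT; vc=[11]
#7 0x2c→b11/s1 VC-HIT; vc=[15]
#8 0x2d→b11/s1 L1-HIT; vc=[15]
#9 0x2d→b11/s1 L1-HIT; vc=[15]
#10 0x3e→b15/s1 VC-HIT; vc=[11]
#11 0x3c→b15/s1 L1-HIT; vc=[11]

OUTCOME = VC-HIT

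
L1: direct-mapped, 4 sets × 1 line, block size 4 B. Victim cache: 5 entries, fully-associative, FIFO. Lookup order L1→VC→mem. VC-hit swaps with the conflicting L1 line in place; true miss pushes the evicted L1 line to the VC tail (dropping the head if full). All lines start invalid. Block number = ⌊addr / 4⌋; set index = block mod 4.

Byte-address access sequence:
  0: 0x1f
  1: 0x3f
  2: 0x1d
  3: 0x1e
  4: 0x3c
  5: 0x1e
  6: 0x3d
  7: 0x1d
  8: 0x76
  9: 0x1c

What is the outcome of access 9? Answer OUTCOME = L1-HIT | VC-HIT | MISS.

  [0] addr=0x1f blk=7 s=3: MISS | VC []
  [1] addr=0x3f blk=15 s=3: MISS | VC [7]
  [2] addr=0x1d blk=7 s=3: VC-HIT | VC [15]
  [3] addr=0x1e blk=7 s=3: L1-HIT | VC [15]
  [4] addr=0x3c blk=15 s=3: VC-HIT | VC [7]
  [5] addr=0x1e blk=7 s=3: VC-HIT | VC [15]
  [6] addr=0x3d blk=15 s=3: VC-HIT | VC [7]
  [7] addr=0x1d blk=7 s=3: VC-HIT | VC [15]
  [8] addr=0x76 blk=29 s=1: MISS | VC [15]
  [9] addr=0x1c blk=7 s=3: L1-HIT | VC [15]

OUTCOME = L1-HIT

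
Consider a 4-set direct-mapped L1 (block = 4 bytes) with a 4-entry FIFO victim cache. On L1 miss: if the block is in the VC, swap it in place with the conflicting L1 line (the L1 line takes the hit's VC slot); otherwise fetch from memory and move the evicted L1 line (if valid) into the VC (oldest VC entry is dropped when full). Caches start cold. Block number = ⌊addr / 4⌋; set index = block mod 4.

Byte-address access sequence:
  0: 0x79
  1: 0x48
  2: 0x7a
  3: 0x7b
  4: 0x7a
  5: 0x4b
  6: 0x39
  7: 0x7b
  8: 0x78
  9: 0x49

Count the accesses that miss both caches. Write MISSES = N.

MISSES = 3

0: 0x79 (blk 30, set 2) → MISS  vc=[]
1: 0x48 (blk 18, set 2) → MISS  vc=[30]
2: 0x7a (blk 30, set 2) → VC-HIT  vc=[18]
3: 0x7b (blk 30, set 2) → L1-HIT  vc=[18]
4: 0x7a (blk 30, set 2) → L1-HIT  vc=[18]
5: 0x4b (blk 18, set 2) → VC-HIT  vc=[30]
6: 0x39 (blk 14, set 2) → MISS  vc=[30, 18]
7: 0x7b (blk 30, set 2) → VC-HIT  vc=[14, 18]
8: 0x78 (blk 30, set 2) → L1-HIT  vc=[14, 18]
9: 0x49 (blk 18, set 2) → VC-HIT  vc=[14, 30]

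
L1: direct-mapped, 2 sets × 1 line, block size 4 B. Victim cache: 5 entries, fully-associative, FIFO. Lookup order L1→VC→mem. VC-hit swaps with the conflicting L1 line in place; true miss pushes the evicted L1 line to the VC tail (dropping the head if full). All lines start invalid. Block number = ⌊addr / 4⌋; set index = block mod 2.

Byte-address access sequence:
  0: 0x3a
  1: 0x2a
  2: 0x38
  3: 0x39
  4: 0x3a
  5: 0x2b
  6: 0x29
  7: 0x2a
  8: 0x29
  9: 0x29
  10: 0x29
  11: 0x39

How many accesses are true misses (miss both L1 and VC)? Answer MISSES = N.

MISSES = 2

#0 0x3a→b14/s0 MISS; vc=[]
#1 0x2a→b10/s0 MISS; vc=[14]
#2 0x38→b14/s0 VC-HIT; vc=[10]
#3 0x39→b14/s0 L1-HIT; vc=[10]
#4 0x3a→b14/s0 L1-HIT; vc=[10]
#5 0x2b→b10/s0 VC-HIT; vc=[14]
#6 0x29→b10/s0 L1-HIT; vc=[14]
#7 0x2a→b10/s0 L1-HIT; vc=[14]
#8 0x29→b10/s0 L1-HIT; vc=[14]
#9 0x29→b10/s0 L1-HIT; vc=[14]
#10 0x29→b10/s0 L1-HIT; vc=[14]
#11 0x39→b14/s0 VC-HIT; vc=[10]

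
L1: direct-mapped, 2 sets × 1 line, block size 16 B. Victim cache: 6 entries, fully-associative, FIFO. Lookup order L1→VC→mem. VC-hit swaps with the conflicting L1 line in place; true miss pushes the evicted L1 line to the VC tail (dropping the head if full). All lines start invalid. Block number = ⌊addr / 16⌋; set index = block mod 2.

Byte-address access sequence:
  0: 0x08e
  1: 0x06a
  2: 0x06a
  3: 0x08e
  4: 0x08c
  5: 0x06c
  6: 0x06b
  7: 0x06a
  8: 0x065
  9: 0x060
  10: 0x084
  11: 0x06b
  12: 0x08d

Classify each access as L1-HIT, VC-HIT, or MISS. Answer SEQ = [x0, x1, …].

#0 0x8e→b8/s0 MISS; vc=[]
#1 0x6a→b6/s0 MISS; vc=[8]
#2 0x6a→b6/s0 L1-HIT; vc=[8]
#3 0x8e→b8/s0 VC-HIT; vc=[6]
#4 0x8c→b8/s0 L1-HIT; vc=[6]
#5 0x6c→b6/s0 VC-HIT; vc=[8]
#6 0x6b→b6/s0 L1-HIT; vc=[8]
#7 0x6a→b6/s0 L1-HIT; vc=[8]
#8 0x65→b6/s0 L1-HIT; vc=[8]
#9 0x60→b6/s0 L1-HIT; vc=[8]
#10 0x84→b8/s0 VC-HIT; vc=[6]
#11 0x6b→b6/s0 VC-HIT; vc=[8]
#12 0x8d→b8/s0 VC-HIT; vc=[6]

SEQ = [MISS, MISS, L1-HIT, VC-HIT, L1-HIT, VC-HIT, L1-HIT, L1-HIT, L1-HIT, L1-HIT, VC-HIT, VC-HIT, VC-HIT]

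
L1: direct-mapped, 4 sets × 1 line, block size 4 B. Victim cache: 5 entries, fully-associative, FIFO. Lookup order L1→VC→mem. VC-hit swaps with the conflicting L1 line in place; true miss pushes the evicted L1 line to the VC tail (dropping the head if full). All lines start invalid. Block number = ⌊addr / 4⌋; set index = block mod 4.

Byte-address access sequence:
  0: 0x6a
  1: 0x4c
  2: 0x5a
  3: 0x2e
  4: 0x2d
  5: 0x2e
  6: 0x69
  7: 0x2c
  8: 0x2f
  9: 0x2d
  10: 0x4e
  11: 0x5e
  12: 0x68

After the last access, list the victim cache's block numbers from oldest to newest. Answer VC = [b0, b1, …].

  [0] addr=0x6a blk=26 s=2: MISS | VC []
  [1] addr=0x4c blk=19 s=3: MISS | VC []
  [2] addr=0x5a blk=22 s=2: MISS | VC [26]
  [3] addr=0x2e blk=11 s=3: MISS | VC [26, 19]
  [4] addr=0x2d blk=11 s=3: L1-HIT | VC [26, 19]
  [5] addr=0x2e blk=11 s=3: L1-HIT | VC [26, 19]
  [6] addr=0x69 blk=26 s=2: VC-HIT | VC [22, 19]
  [7] addr=0x2c blk=11 s=3: L1-HIT | VC [22, 19]
  [8] addr=0x2f blk=11 s=3: L1-HIT | VC [22, 19]
  [9] addr=0x2d blk=11 s=3: L1-HIT | VC [22, 19]
  [10] addr=0x4e blk=19 s=3: VC-HIT | VC [22, 11]
  [11] addr=0x5e blk=23 s=3: MISS | VC [22, 11, 19]
  [12] addr=0x68 blk=26 s=2: L1-HIT | VC [22, 11, 19]

VC = [22, 11, 19]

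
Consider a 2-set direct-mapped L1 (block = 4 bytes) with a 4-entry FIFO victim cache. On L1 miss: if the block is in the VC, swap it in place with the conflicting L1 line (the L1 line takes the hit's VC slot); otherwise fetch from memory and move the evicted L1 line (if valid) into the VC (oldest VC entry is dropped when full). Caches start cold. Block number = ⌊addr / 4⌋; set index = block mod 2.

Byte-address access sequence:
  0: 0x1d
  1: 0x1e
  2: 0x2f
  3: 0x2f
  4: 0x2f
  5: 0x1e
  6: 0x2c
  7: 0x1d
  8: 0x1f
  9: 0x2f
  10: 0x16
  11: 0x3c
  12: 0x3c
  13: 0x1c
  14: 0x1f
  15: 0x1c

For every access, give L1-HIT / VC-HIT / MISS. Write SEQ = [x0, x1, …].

  [0] addr=0x1d blk=7 s=1: MISS | VC []
  [1] addr=0x1e blk=7 s=1: L1-HIT | VC []
  [2] addr=0x2f blk=11 s=1: MISS | VC [7]
  [3] addr=0x2f blk=11 s=1: L1-HIT | VC [7]
  [4] addr=0x2f blk=11 s=1: L1-HIT | VC [7]
  [5] addr=0x1e blk=7 s=1: VC-HIT | VC [11]
  [6] addr=0x2c blk=11 s=1: VC-HIT | VC [7]
  [7] addr=0x1d blk=7 s=1: VC-HIT | VC [11]
  [8] addr=0x1f blk=7 s=1: L1-HIT | VC [11]
  [9] addr=0x2f blk=11 s=1: VC-HIT | VC [7]
  [10] addr=0x16 blk=5 s=1: MISS | VC [7, 11]
  [11] addr=0x3c blk=15 s=1: MISS | VC [7, 11, 5]
  [12] addr=0x3c blk=15 s=1: L1-HIT | VC [7, 11, 5]
  [13] addr=0x1c blk=7 s=1: VC-HIT | VC [15, 11, 5]
  [14] addr=0x1f blk=7 s=1: L1-HIT | VC [15, 11, 5]
  [15] addr=0x1c blk=7 s=1: L1-HIT | VC [15, 11, 5]

SEQ = [MISS, L1-HIT, MISS, L1-HIT, L1-HIT, VC-HIT, VC-HIT, VC-HIT, L1-HIT, VC-HIT, MISS, MISS, L1-HIT, VC-HIT, L1-HIT, L1-HIT]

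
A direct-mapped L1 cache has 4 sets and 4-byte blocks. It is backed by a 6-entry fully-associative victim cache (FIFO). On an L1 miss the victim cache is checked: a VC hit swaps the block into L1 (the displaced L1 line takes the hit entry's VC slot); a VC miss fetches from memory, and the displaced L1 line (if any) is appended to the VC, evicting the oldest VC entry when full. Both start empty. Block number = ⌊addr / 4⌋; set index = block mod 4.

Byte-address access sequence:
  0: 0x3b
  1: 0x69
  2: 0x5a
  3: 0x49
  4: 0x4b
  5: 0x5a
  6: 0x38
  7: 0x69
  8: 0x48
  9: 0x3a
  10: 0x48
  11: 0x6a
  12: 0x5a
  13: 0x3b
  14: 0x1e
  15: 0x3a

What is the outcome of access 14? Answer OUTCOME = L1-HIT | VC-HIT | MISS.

#0 0x3b→b14/s2 MISS; vc=[]
#1 0x69→b26/s2 MISS; vc=[14]
#2 0x5a→b22/s2 MISS; vc=[14,26]
#3 0x49→b18/s2 MISS; vc=[14,26,22]
#4 0x4b→b18/s2 L1-HIT; vc=[14,26,22]
#5 0x5a→b22/s2 VC-HIT; vc=[14,26,18]
#6 0x38→b14/s2 VC-HIT; vc=[22,26,18]
#7 0x69→b26/s2 VC-HIT; vc=[22,14,18]
#8 0x48→b18/s2 VC-HIT; vc=[22,14,26]
#9 0x3a→b14/s2 VC-HIT; vc=[22,18,26]
#10 0x48→b18/s2 VC-HIT; vc=[22,14,26]
#11 0x6a→b26/s2 VC-HIT; vc=[22,14,18]
#12 0x5a→b22/s2 VC-HIT; vc=[26,14,18]
#13 0x3b→b14/s2 VC-HIT; vc=[26,22,18]
#14 0x1e→b7/s3 MISS; vc=[26,22,18]
#15 0x3a→b14/s2 L1-HIT; vc=[26,22,18]

OUTCOME = MISS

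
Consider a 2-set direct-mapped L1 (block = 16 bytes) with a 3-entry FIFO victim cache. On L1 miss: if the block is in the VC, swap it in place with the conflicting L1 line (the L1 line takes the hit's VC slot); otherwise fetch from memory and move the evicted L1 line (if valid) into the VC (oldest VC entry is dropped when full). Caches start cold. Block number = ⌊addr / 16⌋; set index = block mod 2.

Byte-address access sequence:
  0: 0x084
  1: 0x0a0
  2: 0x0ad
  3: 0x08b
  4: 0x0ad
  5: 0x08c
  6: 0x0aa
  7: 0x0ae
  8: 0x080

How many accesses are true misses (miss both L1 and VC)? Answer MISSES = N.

  [0] addr=0x84 blk=8 s=0: MISS | VC []
  [1] addr=0xa0 blk=10 s=0: MISS | VC [8]
  [2] addr=0xad blk=10 s=0: L1-HIT | VC [8]
  [3] addr=0x8b blk=8 s=0: VC-HIT | VC [10]
  [4] addr=0xad blk=10 s=0: VC-HIT | VC [8]
  [5] addr=0x8c blk=8 s=0: VC-HIT | VC [10]
  [6] addr=0xaa blk=10 s=0: VC-HIT | VC [8]
  [7] addr=0xae blk=10 s=0: L1-HIT | VC [8]
  [8] addr=0x80 blk=8 s=0: VC-HIT | VC [10]

MISSES = 2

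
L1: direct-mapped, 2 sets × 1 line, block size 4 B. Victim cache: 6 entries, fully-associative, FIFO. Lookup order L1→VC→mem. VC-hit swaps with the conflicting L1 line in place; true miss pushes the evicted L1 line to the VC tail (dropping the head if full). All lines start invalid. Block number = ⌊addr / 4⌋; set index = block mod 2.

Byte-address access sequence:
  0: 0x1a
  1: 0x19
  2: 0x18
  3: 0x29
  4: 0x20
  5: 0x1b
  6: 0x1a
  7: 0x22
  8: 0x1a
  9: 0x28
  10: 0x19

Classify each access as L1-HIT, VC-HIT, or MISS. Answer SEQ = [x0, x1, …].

#0 0x1a→b6/s0 MISS; vc=[]
#1 0x19→b6/s0 L1-HIT; vc=[]
#2 0x18→b6/s0 L1-HIT; vc=[]
#3 0x29→b10/s0 MISS; vc=[6]
#4 0x20→b8/s0 MISS; vc=[6,10]
#5 0x1b→b6/s0 VC-HIT; vc=[8,10]
#6 0x1a→b6/s0 L1-HIT; vc=[8,10]
#7 0x22→b8/s0 VC-HIT; vc=[6,10]
#8 0x1a→b6/s0 VC-HIT; vc=[8,10]
#9 0x28→b10/s0 VC-HIT; vc=[8,6]
#10 0x19→b6/s0 VC-HIT; vc=[8,10]

SEQ = [MISS, L1-HIT, L1-HIT, MISS, MISS, VC-HIT, L1-HIT, VC-HIT, VC-HIT, VC-HIT, VC-HIT]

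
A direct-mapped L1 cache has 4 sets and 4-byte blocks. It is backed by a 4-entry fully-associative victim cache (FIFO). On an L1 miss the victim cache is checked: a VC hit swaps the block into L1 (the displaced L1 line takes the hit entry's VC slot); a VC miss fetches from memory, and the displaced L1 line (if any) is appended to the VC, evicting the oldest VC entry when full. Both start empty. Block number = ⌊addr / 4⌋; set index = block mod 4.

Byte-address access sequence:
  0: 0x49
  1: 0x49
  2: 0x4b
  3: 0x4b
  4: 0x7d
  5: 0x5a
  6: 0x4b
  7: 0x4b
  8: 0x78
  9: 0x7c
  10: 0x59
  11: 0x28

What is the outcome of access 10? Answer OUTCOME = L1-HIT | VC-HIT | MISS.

OUTCOME = VC-HIT

#0 0x49→b18/s2 MISS; vc=[]
#1 0x49→b18/s2 L1-HIT; vc=[]
#2 0x4b→b18/s2 L1-HIT; vc=[]
#3 0x4b→b18/s2 L1-HIT; vc=[]
#4 0x7d→b31/s3 MISS; vc=[]
#5 0x5a→b22/s2 MISS; vc=[18]
#6 0x4b→b18/s2 VC-HIT; vc=[22]
#7 0x4b→b18/s2 L1-HIT; vc=[22]
#8 0x78→b30/s2 MISS; vc=[22,18]
#9 0x7c→b31/s3 L1-HIT; vc=[22,18]
#10 0x59→b22/s2 VC-HIT; vc=[30,18]
#11 0x28→b10/s2 MISS; vc=[30,18,22]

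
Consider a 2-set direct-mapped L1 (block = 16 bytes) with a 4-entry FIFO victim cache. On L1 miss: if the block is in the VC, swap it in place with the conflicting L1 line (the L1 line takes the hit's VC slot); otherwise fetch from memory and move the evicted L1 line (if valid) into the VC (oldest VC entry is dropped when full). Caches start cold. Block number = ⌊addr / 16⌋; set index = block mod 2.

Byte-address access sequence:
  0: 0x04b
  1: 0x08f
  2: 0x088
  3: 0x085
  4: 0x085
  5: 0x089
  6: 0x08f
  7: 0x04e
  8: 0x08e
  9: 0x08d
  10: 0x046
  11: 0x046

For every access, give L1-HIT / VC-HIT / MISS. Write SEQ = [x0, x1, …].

SEQ = [MISS, MISS, L1-HIT, L1-HIT, L1-HIT, L1-HIT, L1-HIT, VC-HIT, VC-HIT, L1-HIT, VC-HIT, L1-HIT]

  [0] addr=0x4b blk=4 s=0: MISS | VC []
  [1] addr=0x8f blk=8 s=0: MISS | VC [4]
  [2] addr=0x88 blk=8 s=0: L1-HIT | VC [4]
  [3] addr=0x85 blk=8 s=0: L1-HIT | VC [4]
  [4] addr=0x85 blk=8 s=0: L1-HIT | VC [4]
  [5] addr=0x89 blk=8 s=0: L1-HIT | VC [4]
  [6] addr=0x8f blk=8 s=0: L1-HIT | VC [4]
  [7] addr=0x4e blk=4 s=0: VC-HIT | VC [8]
  [8] addr=0x8e blk=8 s=0: VC-HIT | VC [4]
  [9] addr=0x8d blk=8 s=0: L1-HIT | VC [4]
  [10] addr=0x46 blk=4 s=0: VC-HIT | VC [8]
  [11] addr=0x46 blk=4 s=0: L1-HIT | VC [8]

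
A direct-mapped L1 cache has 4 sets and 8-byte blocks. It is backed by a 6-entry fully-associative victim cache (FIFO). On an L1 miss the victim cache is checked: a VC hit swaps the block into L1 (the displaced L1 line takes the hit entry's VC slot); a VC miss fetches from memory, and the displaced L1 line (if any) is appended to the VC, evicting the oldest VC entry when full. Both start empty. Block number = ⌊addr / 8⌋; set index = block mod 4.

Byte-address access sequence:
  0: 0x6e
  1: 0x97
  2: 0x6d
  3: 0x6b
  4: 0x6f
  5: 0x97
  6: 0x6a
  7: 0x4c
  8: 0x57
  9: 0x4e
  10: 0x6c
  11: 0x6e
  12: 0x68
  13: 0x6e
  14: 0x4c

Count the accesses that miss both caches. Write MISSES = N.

MISSES = 4

#0 0x6e→b13/s1 MISS; vc=[]
#1 0x97→b18/s2 MISS; vc=[]
#2 0x6d→b13/s1 L1-HIT; vc=[]
#3 0x6b→b13/s1 L1-HIT; vc=[]
#4 0x6f→b13/s1 L1-HIT; vc=[]
#5 0x97→b18/s2 L1-HIT; vc=[]
#6 0x6a→b13/s1 L1-HIT; vc=[]
#7 0x4c→b9/s1 MISS; vc=[13]
#8 0x57→b10/s2 MISS; vc=[13,18]
#9 0x4e→b9/s1 L1-HIT; vc=[13,18]
#10 0x6c→b13/s1 VC-HIT; vc=[9,18]
#11 0x6e→b13/s1 L1-HIT; vc=[9,18]
#12 0x68→b13/s1 L1-HIT; vc=[9,18]
#13 0x6e→b13/s1 L1-HIT; vc=[9,18]
#14 0x4c→b9/s1 VC-HIT; vc=[13,18]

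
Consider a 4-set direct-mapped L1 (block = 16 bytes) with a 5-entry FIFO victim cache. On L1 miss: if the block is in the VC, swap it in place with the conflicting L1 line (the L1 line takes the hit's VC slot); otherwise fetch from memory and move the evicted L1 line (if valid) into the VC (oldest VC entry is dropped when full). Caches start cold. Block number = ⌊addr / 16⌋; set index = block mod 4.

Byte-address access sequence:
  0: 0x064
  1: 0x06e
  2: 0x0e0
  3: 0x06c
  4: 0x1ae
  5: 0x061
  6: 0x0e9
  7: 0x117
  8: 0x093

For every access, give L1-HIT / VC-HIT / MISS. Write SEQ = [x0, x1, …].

  [0] addr=0x64 blk=6 s=2: MISS | VC []
  [1] addr=0x6e blk=6 s=2: L1-HIT | VC []
  [2] addr=0xe0 blk=14 s=2: MISS | VC [6]
  [3] addr=0x6c blk=6 s=2: VC-HIT | VC [14]
  [4] addr=0x1ae blk=26 s=2: MISS | VC [14, 6]
  [5] addr=0x61 blk=6 s=2: VC-HIT | VC [14, 26]
  [6] addr=0xe9 blk=14 s=2: VC-HIT | VC [6, 26]
  [7] addr=0x117 blk=17 s=1: MISS | VC [6, 26]
  [8] addr=0x93 blk=9 s=1: MISS | VC [6, 26, 17]

SEQ = [MISS, L1-HIT, MISS, VC-HIT, MISS, VC-HIT, VC-HIT, MISS, MISS]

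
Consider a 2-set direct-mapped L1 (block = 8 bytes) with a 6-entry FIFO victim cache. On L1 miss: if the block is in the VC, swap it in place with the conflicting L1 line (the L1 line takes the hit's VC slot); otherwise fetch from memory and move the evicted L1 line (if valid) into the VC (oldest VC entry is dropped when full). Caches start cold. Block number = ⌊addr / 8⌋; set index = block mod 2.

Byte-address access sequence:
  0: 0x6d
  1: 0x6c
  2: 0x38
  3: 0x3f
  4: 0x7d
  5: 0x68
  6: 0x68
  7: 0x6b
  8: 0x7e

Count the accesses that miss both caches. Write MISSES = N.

  [0] addr=0x6d blk=13 s=1: MISS | VC []
  [1] addr=0x6c blk=13 s=1: L1-HIT | VC []
  [2] addr=0x38 blk=7 s=1: MISS | VC [13]
  [3] addr=0x3f blk=7 s=1: L1-HIT | VC [13]
  [4] addr=0x7d blk=15 s=1: MISS | VC [13, 7]
  [5] addr=0x68 blk=13 s=1: VC-HIT | VC [15, 7]
  [6] addr=0x68 blk=13 s=1: L1-HIT | VC [15, 7]
  [7] addr=0x6b blk=13 s=1: L1-HIT | VC [15, 7]
  [8] addr=0x7e blk=15 s=1: VC-HIT | VC [13, 7]

MISSES = 3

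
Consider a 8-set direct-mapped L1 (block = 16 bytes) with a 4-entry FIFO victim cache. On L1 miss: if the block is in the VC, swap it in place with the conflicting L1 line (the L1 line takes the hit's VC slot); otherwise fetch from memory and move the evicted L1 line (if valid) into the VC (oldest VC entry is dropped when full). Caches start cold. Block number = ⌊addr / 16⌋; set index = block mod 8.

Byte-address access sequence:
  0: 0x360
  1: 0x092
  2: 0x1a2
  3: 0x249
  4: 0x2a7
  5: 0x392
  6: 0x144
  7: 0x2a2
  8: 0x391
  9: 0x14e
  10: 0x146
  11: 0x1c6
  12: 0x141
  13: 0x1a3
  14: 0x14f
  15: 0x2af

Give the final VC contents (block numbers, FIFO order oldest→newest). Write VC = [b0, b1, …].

#0 0x360→b54/s6 MISS; vc=[]
#1 0x92→b9/s1 MISS; vc=[]
#2 0x1a2→b26/s2 MISS; vc=[]
#3 0x249→b36/s4 MISS; vc=[]
#4 0x2a7→b42/s2 MISS; vc=[26]
#5 0x392→b57/s1 MISS; vc=[26,9]
#6 0x144→b20/s4 MISS; vc=[26,9,36]
#7 0x2a2→b42/s2 L1-HIT; vc=[26,9,36]
#8 0x391→b57/s1 L1-HIT; vc=[26,9,36]
#9 0x14e→b20/s4 L1-HIT; vc=[26,9,36]
#10 0x146→b20/s4 L1-HIT; vc=[26,9,36]
#11 0x1c6→b28/s4 MISS; vc=[26,9,36,20]
#12 0x141→b20/s4 VC-HIT; vc=[26,9,36,28]
#13 0x1a3→b26/s2 VC-HIT; vc=[42,9,36,28]
#14 0x14f→b20/s4 L1-HIT; vc=[42,9,36,28]
#15 0x2af→b42/s2 VC-HIT; vc=[26,9,36,28]

VC = [26, 9, 36, 28]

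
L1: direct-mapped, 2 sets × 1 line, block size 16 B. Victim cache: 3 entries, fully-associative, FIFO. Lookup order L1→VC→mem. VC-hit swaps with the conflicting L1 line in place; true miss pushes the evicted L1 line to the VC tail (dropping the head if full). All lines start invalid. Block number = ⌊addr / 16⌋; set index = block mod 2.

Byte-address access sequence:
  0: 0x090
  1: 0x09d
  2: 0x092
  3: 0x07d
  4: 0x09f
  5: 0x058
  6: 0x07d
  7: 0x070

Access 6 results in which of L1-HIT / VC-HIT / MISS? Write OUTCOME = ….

0: 0x90 (blk 9, set 1) → MISS  vc=[]
1: 0x9d (blk 9, set 1) → L1-HIT  vc=[]
2: 0x92 (blk 9, set 1) → L1-HIT  vc=[]
3: 0x7d (blk 7, set 1) → MISS  vc=[9]
4: 0x9f (blk 9, set 1) → VC-HIT  vc=[7]
5: 0x58 (blk 5, set 1) → MISS  vc=[7, 9]
6: 0x7d (blk 7, set 1) → VC-HIT  vc=[5, 9]
7: 0x70 (blk 7, set 1) → L1-HIT  vc=[5, 9]

OUTCOME = VC-HIT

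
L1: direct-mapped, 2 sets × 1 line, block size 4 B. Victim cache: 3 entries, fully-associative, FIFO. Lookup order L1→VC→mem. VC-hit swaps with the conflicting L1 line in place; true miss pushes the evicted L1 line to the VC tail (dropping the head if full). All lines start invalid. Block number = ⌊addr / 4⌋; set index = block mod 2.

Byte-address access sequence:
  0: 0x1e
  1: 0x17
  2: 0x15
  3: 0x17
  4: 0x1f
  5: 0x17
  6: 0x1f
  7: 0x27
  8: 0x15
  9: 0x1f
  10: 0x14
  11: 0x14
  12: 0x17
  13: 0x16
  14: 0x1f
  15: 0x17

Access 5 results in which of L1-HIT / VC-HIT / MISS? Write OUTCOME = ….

OUTCOME = VC-HIT

0: 0x1e (blk 7, set 1) → MISS  vc=[]
1: 0x17 (blk 5, set 1) → MISS  vc=[7]
2: 0x15 (blk 5, set 1) → L1-HIT  vc=[7]
3: 0x17 (blk 5, set 1) → L1-HIT  vc=[7]
4: 0x1f (blk 7, set 1) → VC-HIT  vc=[5]
5: 0x17 (blk 5, set 1) → VC-HIT  vc=[7]
6: 0x1f (blk 7, set 1) → VC-HIT  vc=[5]
7: 0x27 (blk 9, set 1) → MISS  vc=[5, 7]
8: 0x15 (blk 5, set 1) → VC-HIT  vc=[9, 7]
9: 0x1f (blk 7, set 1) → VC-HIT  vc=[9, 5]
10: 0x14 (blk 5, set 1) → VC-HIT  vc=[9, 7]
11: 0x14 (blk 5, set 1) → L1-HIT  vc=[9, 7]
12: 0x17 (blk 5, set 1) → L1-HIT  vc=[9, 7]
13: 0x16 (blk 5, set 1) → L1-HIT  vc=[9, 7]
14: 0x1f (blk 7, set 1) → VC-HIT  vc=[9, 5]
15: 0x17 (blk 5, set 1) → VC-HIT  vc=[9, 7]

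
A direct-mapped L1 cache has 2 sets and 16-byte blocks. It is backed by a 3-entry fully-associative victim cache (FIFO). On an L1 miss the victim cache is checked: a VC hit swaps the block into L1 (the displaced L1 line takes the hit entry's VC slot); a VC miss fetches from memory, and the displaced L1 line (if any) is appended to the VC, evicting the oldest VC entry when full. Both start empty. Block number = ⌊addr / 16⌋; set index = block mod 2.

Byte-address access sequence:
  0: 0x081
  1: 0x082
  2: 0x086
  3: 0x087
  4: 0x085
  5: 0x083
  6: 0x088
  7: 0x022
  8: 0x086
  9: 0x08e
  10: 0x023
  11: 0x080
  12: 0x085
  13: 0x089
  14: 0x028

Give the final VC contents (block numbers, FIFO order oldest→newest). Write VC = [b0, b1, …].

0: 0x81 (blk 8, set 0) → MISS  vc=[]
1: 0x82 (blk 8, set 0) → L1-HIT  vc=[]
2: 0x86 (blk 8, set 0) → L1-HIT  vc=[]
3: 0x87 (blk 8, set 0) → L1-HIT  vc=[]
4: 0x85 (blk 8, set 0) → L1-HIT  vc=[]
5: 0x83 (blk 8, set 0) → L1-HIT  vc=[]
6: 0x88 (blk 8, set 0) → L1-HIT  vc=[]
7: 0x22 (blk 2, set 0) → MISS  vc=[8]
8: 0x86 (blk 8, set 0) → VC-HIT  vc=[2]
9: 0x8e (blk 8, set 0) → L1-HIT  vc=[2]
10: 0x23 (blk 2, set 0) → VC-HIT  vc=[8]
11: 0x80 (blk 8, set 0) → VC-HIT  vc=[2]
12: 0x85 (blk 8, set 0) → L1-HIT  vc=[2]
13: 0x89 (blk 8, set 0) → L1-HIT  vc=[2]
14: 0x28 (blk 2, set 0) → VC-HIT  vc=[8]

VC = [8]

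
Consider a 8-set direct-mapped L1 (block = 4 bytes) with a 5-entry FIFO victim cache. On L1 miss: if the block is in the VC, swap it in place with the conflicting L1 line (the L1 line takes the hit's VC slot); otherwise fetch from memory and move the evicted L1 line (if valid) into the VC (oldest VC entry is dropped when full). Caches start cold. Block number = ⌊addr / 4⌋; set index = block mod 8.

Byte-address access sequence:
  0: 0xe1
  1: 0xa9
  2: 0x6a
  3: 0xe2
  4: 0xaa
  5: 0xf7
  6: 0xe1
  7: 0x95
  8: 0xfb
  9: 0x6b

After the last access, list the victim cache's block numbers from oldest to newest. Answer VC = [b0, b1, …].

  [0] addr=0xe1 blk=56 s=0: MISS | VC []
  [1] addr=0xa9 blk=42 s=2: MISS | VC []
  [2] addr=0x6a blk=26 s=2: MISS | VC [42]
  [3] addr=0xe2 blk=56 s=0: L1-HIT | VC [42]
  [4] addr=0xaa blk=42 s=2: VC-HIT | VC [26]
  [5] addr=0xf7 blk=61 s=5: MISS | VC [26]
  [6] addr=0xe1 blk=56 s=0: L1-HIT | VC [26]
  [7] addr=0x95 blk=37 s=5: MISS | VC [26, 61]
  [8] addr=0xfb blk=62 s=6: MISS | VC [26, 61]
  [9] addr=0x6b blk=26 s=2: VC-HIT | VC [42, 61]

VC = [42, 61]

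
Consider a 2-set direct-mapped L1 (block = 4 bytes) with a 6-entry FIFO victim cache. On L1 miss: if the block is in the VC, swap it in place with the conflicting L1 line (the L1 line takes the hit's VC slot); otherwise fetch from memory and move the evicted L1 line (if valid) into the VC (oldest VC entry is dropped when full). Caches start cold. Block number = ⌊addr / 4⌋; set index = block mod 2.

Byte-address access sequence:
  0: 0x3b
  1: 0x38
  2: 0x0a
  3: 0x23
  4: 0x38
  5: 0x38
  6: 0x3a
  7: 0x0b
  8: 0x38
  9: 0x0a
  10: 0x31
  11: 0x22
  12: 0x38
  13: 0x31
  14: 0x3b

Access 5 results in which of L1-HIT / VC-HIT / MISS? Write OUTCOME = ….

OUTCOME = L1-HIT

#0 0x3b→b14/s0 MISS; vc=[]
#1 0x38→b14/s0 L1-HIT; vc=[]
#2 0xa→b2/s0 MISS; vc=[14]
#3 0x23→b8/s0 MISS; vc=[14,2]
#4 0x38→b14/s0 VC-HIT; vc=[8,2]
#5 0x38→b14/s0 L1-HIT; vc=[8,2]
#6 0x3a→b14/s0 L1-HIT; vc=[8,2]
#7 0xb→b2/s0 VC-HIT; vc=[8,14]
#8 0x38→b14/s0 VC-HIT; vc=[8,2]
#9 0xa→b2/s0 VC-HIT; vc=[8,14]
#10 0x31→b12/s0 MISS; vc=[8,14,2]
#11 0x22→b8/s0 VC-HIT; vc=[12,14,2]
#12 0x38→b14/s0 VC-HIT; vc=[12,8,2]
#13 0x31→b12/s0 VC-HIT; vc=[14,8,2]
#14 0x3b→b14/s0 VC-HIT; vc=[12,8,2]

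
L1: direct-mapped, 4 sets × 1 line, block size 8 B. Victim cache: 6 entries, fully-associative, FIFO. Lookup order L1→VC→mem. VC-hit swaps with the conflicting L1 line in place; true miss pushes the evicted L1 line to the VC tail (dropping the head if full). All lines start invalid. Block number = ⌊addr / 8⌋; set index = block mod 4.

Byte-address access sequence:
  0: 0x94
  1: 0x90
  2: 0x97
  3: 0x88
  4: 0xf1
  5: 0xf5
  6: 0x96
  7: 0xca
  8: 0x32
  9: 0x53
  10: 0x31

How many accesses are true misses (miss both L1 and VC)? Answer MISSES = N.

  [0] addr=0x94 blk=18 s=2: MISS | VC []
  [1] addr=0x90 blk=18 s=2: L1-HIT | VC []
  [2] addr=0x97 blk=18 s=2: L1-HIT | VC []
  [3] addr=0x88 blk=17 s=1: MISS | VC []
  [4] addr=0xf1 blk=30 s=2: MISS | VC [18]
  [5] addr=0xf5 blk=30 s=2: L1-HIT | VC [18]
  [6] addr=0x96 blk=18 s=2: VC-HIT | VC [30]
  [7] addr=0xca blk=25 s=1: MISS | VC [30, 17]
  [8] addr=0x32 blk=6 s=2: MISS | VC [30, 17, 18]
  [9] addr=0x53 blk=10 s=2: MISS | VC [30, 17, 18, 6]
  [10] addr=0x31 blk=6 s=2: VC-HIT | VC [30, 17, 18, 10]

MISSES = 6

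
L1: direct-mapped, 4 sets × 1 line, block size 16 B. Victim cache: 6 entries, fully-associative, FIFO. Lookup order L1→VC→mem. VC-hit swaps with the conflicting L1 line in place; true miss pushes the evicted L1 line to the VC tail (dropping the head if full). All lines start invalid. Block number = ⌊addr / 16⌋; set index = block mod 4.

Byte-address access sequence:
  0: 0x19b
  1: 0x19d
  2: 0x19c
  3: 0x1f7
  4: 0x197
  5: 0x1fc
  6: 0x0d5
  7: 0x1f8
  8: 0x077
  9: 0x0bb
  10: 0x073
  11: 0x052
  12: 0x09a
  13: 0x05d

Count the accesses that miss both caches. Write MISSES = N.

#0 0x19b→b25/s1 MISS; vc=[]
#1 0x19d→b25/s1 L1-HIT; vc=[]
#2 0x19c→b25/s1 L1-HIT; vc=[]
#3 0x1f7→b31/s3 MISS; vc=[]
#4 0x197→b25/s1 L1-HIT; vc=[]
#5 0x1fc→b31/s3 L1-HIT; vc=[]
#6 0xd5→b13/s1 MISS; vc=[25]
#7 0x1f8→b31/s3 L1-HIT; vc=[25]
#8 0x77→b7/s3 MISS; vc=[25,31]
#9 0xbb→b11/s3 MISS; vc=[25,31,7]
#10 0x73→b7/s3 VC-HIT; vc=[25,31,11]
#11 0x52→b5/s1 MISS; vc=[25,31,11,13]
#12 0x9a→b9/s1 MISS; vc=[25,31,11,13,5]
#13 0x5d→b5/s1 VC-HIT; vc=[25,31,11,13,9]

MISSES = 7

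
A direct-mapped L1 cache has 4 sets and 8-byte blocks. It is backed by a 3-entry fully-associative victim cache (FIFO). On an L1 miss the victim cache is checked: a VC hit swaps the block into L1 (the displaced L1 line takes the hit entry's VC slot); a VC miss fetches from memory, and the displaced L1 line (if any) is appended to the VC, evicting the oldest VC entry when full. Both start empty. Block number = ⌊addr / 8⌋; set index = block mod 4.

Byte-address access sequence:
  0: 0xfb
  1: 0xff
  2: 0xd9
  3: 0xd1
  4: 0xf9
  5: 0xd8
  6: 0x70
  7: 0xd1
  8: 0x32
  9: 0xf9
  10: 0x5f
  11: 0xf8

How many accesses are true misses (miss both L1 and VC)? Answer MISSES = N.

MISSES = 6

0: 0xfb (blk 31, set 3) → MISS  vc=[]
1: 0xff (blk 31, set 3) → L1-HIT  vc=[]
2: 0xd9 (blk 27, set 3) → MISS  vc=[31]
3: 0xd1 (blk 26, set 2) → MISS  vc=[31]
4: 0xf9 (blk 31, set 3) → VC-HIT  vc=[27]
5: 0xd8 (blk 27, set 3) → VC-HIT  vc=[31]
6: 0x70 (blk 14, set 2) → MISS  vc=[31, 26]
7: 0xd1 (blk 26, set 2) → VC-HIT  vc=[31, 14]
8: 0x32 (blk 6, set 2) → MISS  vc=[31, 14, 26]
9: 0xf9 (blk 31, set 3) → VC-HIT  vc=[27, 14, 26]
10: 0x5f (blk 11, set 3) → MISS  vc=[14, 26, 31]
11: 0xf8 (blk 31, set 3) → VC-HIT  vc=[14, 26, 11]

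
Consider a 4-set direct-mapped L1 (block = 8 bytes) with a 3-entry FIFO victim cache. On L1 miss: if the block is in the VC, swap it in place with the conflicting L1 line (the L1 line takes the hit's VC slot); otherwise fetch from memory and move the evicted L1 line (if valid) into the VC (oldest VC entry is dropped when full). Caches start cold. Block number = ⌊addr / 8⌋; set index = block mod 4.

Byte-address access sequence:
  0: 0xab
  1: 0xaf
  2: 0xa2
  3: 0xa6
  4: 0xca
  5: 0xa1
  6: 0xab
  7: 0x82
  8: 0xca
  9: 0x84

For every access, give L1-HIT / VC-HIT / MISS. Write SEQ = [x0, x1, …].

SEQ = [MISS, L1-HIT, MISS, L1-HIT, MISS, L1-HIT, VC-HIT, MISS, VC-HIT, L1-HIT]

  [0] addr=0xab blk=21 s=1: MISS | VC []
  [1] addr=0xaf blk=21 s=1: L1-HIT | VC []
  [2] addr=0xa2 blk=20 s=0: MISS | VC []
  [3] addr=0xa6 blk=20 s=0: L1-HIT | VC []
  [4] addr=0xca blk=25 s=1: MISS | VC [21]
  [5] addr=0xa1 blk=20 s=0: L1-HIT | VC [21]
  [6] addr=0xab blk=21 s=1: VC-HIT | VC [25]
  [7] addr=0x82 blk=16 s=0: MISS | VC [25, 20]
  [8] addr=0xca blk=25 s=1: VC-HIT | VC [21, 20]
  [9] addr=0x84 blk=16 s=0: L1-HIT | VC [21, 20]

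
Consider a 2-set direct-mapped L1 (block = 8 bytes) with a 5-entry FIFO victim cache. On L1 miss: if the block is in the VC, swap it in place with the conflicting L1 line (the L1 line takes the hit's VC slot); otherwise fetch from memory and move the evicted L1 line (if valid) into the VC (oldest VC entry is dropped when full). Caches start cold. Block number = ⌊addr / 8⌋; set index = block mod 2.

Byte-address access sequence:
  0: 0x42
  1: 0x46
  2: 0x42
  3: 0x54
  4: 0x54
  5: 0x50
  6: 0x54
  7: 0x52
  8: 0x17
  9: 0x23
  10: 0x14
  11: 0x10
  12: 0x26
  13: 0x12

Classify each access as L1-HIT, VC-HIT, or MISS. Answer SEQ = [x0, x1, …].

SEQ = [MISS, L1-HIT, L1-HIT, MISS, L1-HIT, L1-HIT, L1-HIT, L1-HIT, MISS, MISS, VC-HIT, L1-HIT, VC-HIT, VC-HIT]

#0 0x42→b8/s0 MISS; vc=[]
#1 0x46→b8/s0 L1-HIT; vc=[]
#2 0x42→b8/s0 L1-HIT; vc=[]
#3 0x54→b10/s0 MISS; vc=[8]
#4 0x54→b10/s0 L1-HIT; vc=[8]
#5 0x50→b10/s0 L1-HIT; vc=[8]
#6 0x54→b10/s0 L1-HIT; vc=[8]
#7 0x52→b10/s0 L1-HIT; vc=[8]
#8 0x17→b2/s0 MISS; vc=[8,10]
#9 0x23→b4/s0 MISS; vc=[8,10,2]
#10 0x14→b2/s0 VC-HIT; vc=[8,10,4]
#11 0x10→b2/s0 L1-HIT; vc=[8,10,4]
#12 0x26→b4/s0 VC-HIT; vc=[8,10,2]
#13 0x12→b2/s0 VC-HIT; vc=[8,10,4]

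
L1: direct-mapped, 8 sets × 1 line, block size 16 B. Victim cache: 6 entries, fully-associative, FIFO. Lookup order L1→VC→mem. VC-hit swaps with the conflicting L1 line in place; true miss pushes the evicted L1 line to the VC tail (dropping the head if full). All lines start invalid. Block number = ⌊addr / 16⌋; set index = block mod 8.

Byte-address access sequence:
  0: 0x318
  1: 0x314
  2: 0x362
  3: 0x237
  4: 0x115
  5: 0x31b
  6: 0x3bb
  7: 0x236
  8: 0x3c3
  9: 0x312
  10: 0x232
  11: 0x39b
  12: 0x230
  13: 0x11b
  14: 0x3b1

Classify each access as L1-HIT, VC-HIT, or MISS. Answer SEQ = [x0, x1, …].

#0 0x318→b49/s1 MISS; vc=[]
#1 0x314→b49/s1 L1-HIT; vc=[]
#2 0x362→b54/s6 MISS; vc=[]
#3 0x237→b35/s3 MISS; vc=[]
#4 0x115→b17/s1 MISS; vc=[49]
#5 0x31b→b49/s1 VC-HIT; vc=[17]
#6 0x3bb→b59/s3 MISS; vc=[17,35]
#7 0x236→b35/s3 VC-HIT; vc=[17,59]
#8 0x3c3→b60/s4 MISS; vc=[17,59]
#9 0x312→b49/s1 L1-HIT; vc=[17,59]
#10 0x232→b35/s3 L1-HIT; vc=[17,59]
#11 0x39b→b57/s1 MISS; vc=[17,59,49]
#12 0x230→b35/s3 L1-HIT; vc=[17,59,49]
#13 0x11b→b17/s1 VC-HIT; vc=[57,59,49]
#14 0x3b1→b59/s3 VC-HIT; vc=[57,35,49]

SEQ = [MISS, L1-HIT, MISS, MISS, MISS, VC-HIT, MISS, VC-HIT, MISS, L1-HIT, L1-HIT, MISS, L1-HIT, VC-HIT, VC-HIT]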